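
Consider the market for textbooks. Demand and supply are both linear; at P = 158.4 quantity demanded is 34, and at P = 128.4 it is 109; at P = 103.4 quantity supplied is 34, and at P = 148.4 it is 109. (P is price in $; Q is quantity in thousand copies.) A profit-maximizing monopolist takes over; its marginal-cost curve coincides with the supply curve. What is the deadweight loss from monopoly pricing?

Demand slope = (128.4 − 158.4)/(109 − 34) = −0.4, so P = 172 − 0.4Q.
Supply slope = (148.4 − 103.4)/(109 − 34) = 0.6, so P = 83 + 0.6Q.
Competitive equilibrium: 172 − 0.4Q = 83 + 0.6Q → Q* = 89, P* = 136.4.
Marginal revenue: MR = 172 − 0.8Q. Set MR = MC: 172 − 0.8Q = 83 + 0.6Q → Q_m = 63.5714.
Price P_m = 172 − 0.4·63.5714 = 146.5714; MC(Q_m) = 83 + 0.6·63.5714 = 121.1428.
Competitive Q* = 89, so ΔQ = 25.4286; wedge = 146.5714 − 121.1428 = 25.4286.
Deadweight loss = ½ × 25.4286 × 25.4286 = $323.31 thousand.

$323.31 thousand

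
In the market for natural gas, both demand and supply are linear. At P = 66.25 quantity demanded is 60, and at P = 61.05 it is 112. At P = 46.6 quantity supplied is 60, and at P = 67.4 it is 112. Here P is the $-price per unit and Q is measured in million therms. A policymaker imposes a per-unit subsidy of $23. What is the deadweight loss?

$529 million

Demand slope = (61.05 − 66.25)/(112 − 60) = −0.1, so P = 72.25 − 0.1Q.
Supply slope = (67.4 − 46.6)/(112 − 60) = 0.4, so P = 22.6 + 0.4Q.
Competitive equilibrium: 72.25 − 0.1Q = 22.6 + 0.4Q → Q* = 99.3, P* = 62.32.
The subsidy lowers effective supply by 23: P = 0.4Q − 0.4.
New quantity: 72.25 − 0.1Q = 0.4Q − 0.4 → Q' = 145.3.
Overproduction ΔQ = 145.3 − 99.3 = 46; wedge = subsidy = 23.
Deadweight loss = ½ × 46 × 23 = $529 million.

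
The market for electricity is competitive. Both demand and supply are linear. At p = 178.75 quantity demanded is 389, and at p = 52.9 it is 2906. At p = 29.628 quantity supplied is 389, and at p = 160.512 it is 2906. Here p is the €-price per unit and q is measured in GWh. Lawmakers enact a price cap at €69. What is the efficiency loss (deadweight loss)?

€25335.80

Demand slope = (52.9 − 178.75)/(2906 − 389) = −0.05, so p = 198.2 − 0.05q.
Supply slope = (160.512 − 29.628)/(2906 − 389) = 0.052, so p = 9.4 + 0.052q.
Competitive equilibrium: 198.2 − 0.05q = 9.4 + 0.052q → q* = 1850.9804, p* = 105.651.
At the ceiling p = 69, quantity supplied = (69 − 9.4)/0.052 = 1146.1538.
Willingness to pay at q' = 1146.1538: 198.2 − 0.05·1146.1538 = 140.8923.
Δq = 1850.9804 − 1146.1538 = 704.8266; wedge = 140.8923 − 69 = 71.8923.
DWL = ½ × 704.8266 × 71.8923 = €25335.80.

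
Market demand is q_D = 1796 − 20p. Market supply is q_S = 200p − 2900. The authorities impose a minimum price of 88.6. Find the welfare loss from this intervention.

In inverse form: demand p = 89.8 − 0.05q, supply p = 14.5 + 0.005q.
Competitive equilibrium: 89.8 − 0.05q = 14.5 + 0.005q → q* = 1369.0909, p* = 21.3455.
At the floor p = 88.6, quantity demanded = (89.8 − 88.6)/0.05 = 24.
Sellers' marginal cost at q' = 24: 14.5 + 0.005·24 = 14.62.
Δq = 1369.0909 − 24 = 1345.0909; wedge = 88.6 − 14.62 = 73.98.
Welfare loss = ½ × 1345.0909 × 73.98 = 49754.91.

49754.91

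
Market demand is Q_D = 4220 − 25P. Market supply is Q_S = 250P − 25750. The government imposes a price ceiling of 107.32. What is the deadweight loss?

In inverse form: demand P = 168.8 − 0.04Q, supply P = 103 + 0.004Q.
Competitive equilibrium: 168.8 − 0.04Q = 103 + 0.004Q → Q* = 1495.4545, P* = 108.9818.
At the ceiling P = 107.32, quantity supplied = (107.32 − 103)/0.004 = 1080.
Willingness to pay at Q' = 1080: 168.8 − 0.04·1080 = 125.6.
ΔQ = 1495.4545 − 1080 = 415.4545; wedge = 125.6 − 107.32 = 18.28.
Welfare loss = ½ × 415.4545 × 18.28 = 3797.25.

3797.25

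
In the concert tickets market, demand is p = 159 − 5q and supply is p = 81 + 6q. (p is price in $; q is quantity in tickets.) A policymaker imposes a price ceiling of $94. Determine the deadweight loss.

$133.36

Competitive equilibrium: 159 − 5q = 81 + 6q → q* = 7.0909, p* = 123.5455.
At the ceiling p = 94, quantity supplied = (94 − 81)/6 = 2.1667.
Willingness to pay at q' = 2.1667: 159 − 5·2.1667 = 148.1665.
Δq = 7.0909 − 2.1667 = 4.9242; wedge = 148.1665 − 94 = 54.1665.
Deadweight loss = ½ × 4.9242 × 54.1665 = $133.36.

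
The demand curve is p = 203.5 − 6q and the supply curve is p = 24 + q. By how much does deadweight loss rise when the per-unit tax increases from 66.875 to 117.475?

Competitive equilibrium: 203.5 − 6q = 24 + q → q* = 25.6429, p* = 49.6429.
For a per-unit tax t: Δq = t/7, so DWL = ½·t·(t/7) = t²/14.
At t = 66.875: DWL = 319.448. At t = 117.475: DWL = 985.741.
Increase = 985.741 − 319.448 = 666.29.

666.29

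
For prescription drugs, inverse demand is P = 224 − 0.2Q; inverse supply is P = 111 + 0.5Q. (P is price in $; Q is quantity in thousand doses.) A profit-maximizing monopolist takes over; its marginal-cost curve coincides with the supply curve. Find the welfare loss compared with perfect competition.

$450.41 thousand

Competitive equilibrium: 224 − 0.2Q = 111 + 0.5Q → Q* = 161.4286, P* = 191.7143.
Marginal revenue: MR = 224 − 0.4Q. Set MR = MC: 224 − 0.4Q = 111 + 0.5Q → Q_m = 125.5556.
Price P_m = 224 − 0.2·125.5556 = 198.8889; MC(Q_m) = 111 + 0.5·125.5556 = 173.7778.
Competitive Q* = 161.4286, so ΔQ = 35.873; wedge = 198.8889 − 173.7778 = 25.1111.
The triangle = ½ × 35.873 × 25.1111 = $450.41 thousand.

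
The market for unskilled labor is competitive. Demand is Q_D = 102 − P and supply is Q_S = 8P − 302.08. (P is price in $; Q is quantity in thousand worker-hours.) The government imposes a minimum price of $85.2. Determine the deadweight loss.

$913.65 thousand

In inverse form: demand P = 102 − Q, supply P = 37.76 + 0.125Q.
Competitive equilibrium: 102 − Q = 37.76 + 0.125Q → Q* = 57.1022, P* = 44.8978.
At the floor P = 85.2, quantity demanded = (102 − 85.2)/1 = 16.8.
Sellers' marginal cost at Q' = 16.8: 37.76 + 0.125·16.8 = 39.86.
ΔQ = 57.1022 − 16.8 = 40.3022; wedge = 85.2 − 39.86 = 45.34.
Deadweight loss = ½ × 40.3022 × 45.34 = $913.65 thousand.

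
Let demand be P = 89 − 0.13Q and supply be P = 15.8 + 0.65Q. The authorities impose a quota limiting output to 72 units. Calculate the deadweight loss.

186.13

Competitive equilibrium: 89 − 0.13Q = 15.8 + 0.65Q → Q* = 93.8462, P* = 76.8.
At Q = 72: demand price = 89 − 0.13·72 = 79.64; supply price = 15.8 + 0.65·72 = 62.6.
ΔQ = 93.8462 − 72 = 21.8462; wedge = 79.64 − 62.6 = 17.04.
Welfare loss = ½ × 21.8462 × 17.04 = 186.13.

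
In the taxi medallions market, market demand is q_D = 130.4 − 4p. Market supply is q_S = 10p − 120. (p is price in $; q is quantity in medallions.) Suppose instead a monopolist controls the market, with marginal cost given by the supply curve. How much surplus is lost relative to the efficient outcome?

$105.25

In inverse form: demand p = 32.6 − 0.25q, supply p = 12 + 0.1q.
Competitive equilibrium: 32.6 − 0.25q = 12 + 0.1q → q* = 58.8571, p* = 17.8857.
Marginal revenue: MR = 32.6 − 0.5q. Set MR = MC: 32.6 − 0.5q = 12 + 0.1q → q_m = 34.3333.
Price p_m = 32.6 − 0.25·34.3333 = 24.0167; MC(q_m) = 12 + 0.1·34.3333 = 15.4333.
Competitive q* = 58.8571, so Δq = 24.5238; wedge = 24.0167 − 15.4333 = 8.5834.
The triangle = ½ × 24.5238 × 8.5834 = $105.25.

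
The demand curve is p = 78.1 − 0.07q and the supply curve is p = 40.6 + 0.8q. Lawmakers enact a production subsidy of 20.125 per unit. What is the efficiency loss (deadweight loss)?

232.77

Competitive equilibrium: 78.1 − 0.07q = 40.6 + 0.8q → q* = 43.1034, p* = 75.0828.
The subsidy lowers effective supply by 20.125: p = 20.475 + 0.8q.
New quantity: 78.1 − 0.07q = 20.475 + 0.8q → q' = 66.2356.
Overproduction Δq = 66.2356 − 43.1034 = 23.1322; wedge = subsidy = 20.125.
Deadweight loss = ½ × 23.1322 × 20.125 = 232.77.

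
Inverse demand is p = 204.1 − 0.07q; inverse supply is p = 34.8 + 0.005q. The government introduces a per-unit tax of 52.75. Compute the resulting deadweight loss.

Competitive equilibrium: 204.1 − 0.07q = 34.8 + 0.005q → q* = 2257.3333, p* = 46.0867.
With the tax, the buyer price exceeds the seller price by 52.75: (204.1 − 0.07q) − (34.8 + 0.005q) = 52.75 → q' = 1554.
Δq = 2257.3333 − 1554 = 703.3333; the wedge equals the tax, 52.75.
Welfare loss = ½ × 703.3333 × 52.75 = 18550.42.

18550.42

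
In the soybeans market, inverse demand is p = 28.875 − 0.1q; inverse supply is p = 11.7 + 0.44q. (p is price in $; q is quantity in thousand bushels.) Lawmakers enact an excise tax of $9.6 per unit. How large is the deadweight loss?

Competitive equilibrium: 28.875 − 0.1q = 11.7 + 0.44q → q* = 31.8056, p* = 25.6944.
With the tax, the buyer price exceeds the seller price by 9.6: (28.875 − 0.1q) − (11.7 + 0.44q) = 9.6 → q' = 14.0278.
Δq = 31.8056 − 14.0278 = 17.7778; the wedge equals the tax, 9.6.
Deadweight loss = ½ × 17.7778 × 9.6 = $85.33 thousand.

$85.33 thousand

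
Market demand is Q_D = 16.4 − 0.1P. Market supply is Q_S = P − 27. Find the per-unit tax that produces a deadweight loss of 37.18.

In inverse form: demand P = 164 − 10Q, supply P = 27 + Q.
Competitive equilibrium: 164 − 10Q = 27 + Q → Q* = 12.4545, P* = 39.4545.
A tax t gives ΔQ = t/11 and wedge t, so DWL = t²/22.
t²/22 = 37.18 → t² = 817.96 → t = 28.6.

28.6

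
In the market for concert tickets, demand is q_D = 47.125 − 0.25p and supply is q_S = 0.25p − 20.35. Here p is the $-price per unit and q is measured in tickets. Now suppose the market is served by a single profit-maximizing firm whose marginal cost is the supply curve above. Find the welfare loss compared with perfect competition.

$79.66

In inverse form: demand p = 188.5 − 4q, supply p = 81.4 + 4q.
Competitive equilibrium: 188.5 − 4q = 81.4 + 4q → q* = 13.3875, p* = 134.95.
Marginal revenue: MR = 188.5 − 8q. Set MR = MC: 188.5 − 8q = 81.4 + 4q → q_m = 8.925.
Price p_m = 188.5 − 4·8.925 = 152.8; MC(q_m) = 81.4 + 4·8.925 = 117.1.
Competitive q* = 13.3875, so Δq = 4.4625; wedge = 152.8 − 117.1 = 35.7.
Welfare loss = ½ × 4.4625 × 35.7 = $79.66.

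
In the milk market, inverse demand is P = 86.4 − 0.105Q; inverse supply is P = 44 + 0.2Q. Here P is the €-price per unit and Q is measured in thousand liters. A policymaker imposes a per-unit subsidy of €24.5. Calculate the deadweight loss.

€984.02 thousand

Competitive equilibrium: 86.4 − 0.105Q = 44 + 0.2Q → Q* = 139.0164, P* = 71.8033.
The subsidy lowers effective supply by 24.5: P = 19.5 + 0.2Q.
New quantity: 86.4 − 0.105Q = 19.5 + 0.2Q → Q' = 219.3443.
Overproduction ΔQ = 219.3443 − 139.0164 = 80.3279; wedge = subsidy = 24.5.
DWL = ½ × 80.3279 × 24.5 = €984.02 thousand.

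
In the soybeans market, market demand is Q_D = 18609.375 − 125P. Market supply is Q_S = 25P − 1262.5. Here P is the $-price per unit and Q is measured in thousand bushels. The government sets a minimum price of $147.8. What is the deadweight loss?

$88022.98 thousand

In inverse form: demand P = 148.875 − 0.008Q, supply P = 50.5 + 0.04Q.
Competitive equilibrium: 148.875 − 0.008Q = 50.5 + 0.04Q → Q* = 2049.4792, P* = 132.4792.
At the floor P = 147.8, quantity demanded = (148.875 − 147.8)/0.008 = 134.375.
Sellers' marginal cost at Q' = 134.375: 50.5 + 0.04·134.375 = 55.875.
ΔQ = 2049.4792 − 134.375 = 1915.1042; wedge = 147.8 − 55.875 = 91.925.
DWL = ½ × 1915.1042 × 91.925 = $88022.98 thousand.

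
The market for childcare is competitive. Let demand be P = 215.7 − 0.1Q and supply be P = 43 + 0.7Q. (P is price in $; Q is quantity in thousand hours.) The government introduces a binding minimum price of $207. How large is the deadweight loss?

$6643.51 thousand

Competitive equilibrium: 215.7 − 0.1Q = 43 + 0.7Q → Q* = 215.875, P* = 194.1125.
At the floor P = 207, quantity demanded = (215.7 − 207)/0.1 = 87.
Sellers' marginal cost at Q' = 87: 43 + 0.7·87 = 103.9.
ΔQ = 215.875 − 87 = 128.875; wedge = 207 − 103.9 = 103.1.
The triangle = ½ × 128.875 × 103.1 = $6643.51 thousand.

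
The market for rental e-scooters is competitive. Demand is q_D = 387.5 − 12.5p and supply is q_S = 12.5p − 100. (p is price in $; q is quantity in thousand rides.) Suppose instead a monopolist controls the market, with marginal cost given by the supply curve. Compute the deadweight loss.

In inverse form: demand p = 31 − 0.08q, supply p = 8 + 0.08q.
Competitive equilibrium: 31 − 0.08q = 8 + 0.08q → q* = 143.75, p* = 19.5.
Marginal revenue: MR = 31 − 0.16q. Set MR = MC: 31 − 0.16q = 8 + 0.08q → q_m = 95.8333.
Price p_m = 31 − 0.08·95.8333 = 23.3333; MC(q_m) = 8 + 0.08·95.8333 = 15.6667.
Competitive q* = 143.75, so Δq = 47.9167; wedge = 23.3333 − 15.6667 = 7.6666.
DWL = ½ × 47.9167 × 7.6666 = $183.68 thousand.

$183.68 thousand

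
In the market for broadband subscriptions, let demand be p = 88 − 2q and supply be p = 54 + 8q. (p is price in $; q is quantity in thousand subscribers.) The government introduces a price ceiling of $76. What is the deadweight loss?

Competitive equilibrium: 88 − 2q = 54 + 8q → q* = 3.4, p* = 81.2.
At the ceiling p = 76, quantity supplied = (76 − 54)/8 = 2.75.
Willingness to pay at q' = 2.75: 88 − 2·2.75 = 82.5.
Δq = 3.4 − 2.75 = 0.65; wedge = 82.5 − 76 = 6.5.
The triangle = ½ × 0.65 × 6.5 = $2.11 thousand.

$2.11 thousand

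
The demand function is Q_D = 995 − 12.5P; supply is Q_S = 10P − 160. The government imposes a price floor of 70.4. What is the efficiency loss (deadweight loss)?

In inverse form: demand P = 79.6 − 0.08Q, supply P = 16 + 0.1Q.
Competitive equilibrium: 79.6 − 0.08Q = 16 + 0.1Q → Q* = 353.3333, P* = 51.3333.
At the floor P = 70.4, quantity demanded = (79.6 − 70.4)/0.08 = 115.
Sellers' marginal cost at Q' = 115: 16 + 0.1·115 = 27.5.
ΔQ = 353.3333 − 115 = 238.3333; wedge = 70.4 − 27.5 = 42.9.
Welfare loss = ½ × 238.3333 × 42.9 = 5112.25.

5112.25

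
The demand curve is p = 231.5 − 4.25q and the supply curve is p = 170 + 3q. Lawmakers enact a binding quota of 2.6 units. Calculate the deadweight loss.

Competitive equilibrium: 231.5 − 4.25q = 170 + 3q → q* = 8.4828, p* = 195.4483.
At q = 2.6: demand price = 231.5 − 4.25·2.6 = 220.45; supply price = 170 + 3·2.6 = 177.8.
Δq = 8.4828 − 2.6 = 5.8828; wedge = 220.45 − 177.8 = 42.65.
DWL = ½ × 5.8828 × 42.65 = 125.45.

125.45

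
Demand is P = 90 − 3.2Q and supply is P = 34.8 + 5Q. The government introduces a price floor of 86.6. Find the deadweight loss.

131.77

Competitive equilibrium: 90 − 3.2Q = 34.8 + 5Q → Q* = 6.7317, P* = 68.4585.
At the floor P = 86.6, quantity demanded = (90 − 86.6)/3.2 = 1.0625.
Sellers' marginal cost at Q' = 1.0625: 34.8 + 5·1.0625 = 40.1125.
ΔQ = 6.7317 − 1.0625 = 5.6692; wedge = 86.6 − 40.1125 = 46.4875.
The triangle = ½ × 5.6692 × 46.4875 = 131.77.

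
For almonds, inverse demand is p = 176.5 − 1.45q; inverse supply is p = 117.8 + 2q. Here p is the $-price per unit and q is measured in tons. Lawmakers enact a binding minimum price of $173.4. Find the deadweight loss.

Competitive equilibrium: 176.5 − 1.45q = 117.8 + 2q → q* = 17.0145, p* = 151.829.
At the floor p = 173.4, quantity demanded = (176.5 − 173.4)/1.45 = 2.1379.
Sellers' marginal cost at q' = 2.1379: 117.8 + 2·2.1379 = 122.0758.
Δq = 17.0145 − 2.1379 = 14.8766; wedge = 173.4 − 122.0758 = 51.3242.
Welfare loss = ½ × 14.8766 × 51.3242 = $381.76.

$381.76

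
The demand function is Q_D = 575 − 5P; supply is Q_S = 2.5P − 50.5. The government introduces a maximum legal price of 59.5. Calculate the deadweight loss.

In inverse form: demand P = 115 − 0.2Q, supply P = 20.2 + 0.4Q.
Competitive equilibrium: 115 − 0.2Q = 20.2 + 0.4Q → Q* = 158, P* = 83.4.
At the ceiling P = 59.5, quantity supplied = (59.5 − 20.2)/0.4 = 98.25.
Willingness to pay at Q' = 98.25: 115 − 0.2·98.25 = 95.35.
ΔQ = 158 − 98.25 = 59.75; wedge = 95.35 − 59.5 = 35.85.
The triangle = ½ × 59.75 × 35.85 = 1071.02.

1071.02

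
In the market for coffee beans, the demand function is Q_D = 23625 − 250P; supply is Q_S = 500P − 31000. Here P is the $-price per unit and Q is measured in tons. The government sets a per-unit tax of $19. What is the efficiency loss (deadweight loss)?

In inverse form: demand P = 94.5 − 0.004Q, supply P = 62 + 0.002Q.
Competitive equilibrium: 94.5 − 0.004Q = 62 + 0.002Q → Q* = 5416.6667, P* = 72.8333.
With the tax, the buyer price exceeds the seller price by 19: (94.5 − 0.004Q) − (62 + 0.002Q) = 19 → Q' = 2250.
ΔQ = 5416.6667 − 2250 = 3166.6667; the wedge equals the tax, 19.
DWL = ½ × 3166.6667 × 19 = $30083.33.

$30083.33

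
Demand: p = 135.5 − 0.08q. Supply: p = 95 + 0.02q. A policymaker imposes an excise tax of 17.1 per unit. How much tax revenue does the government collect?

Competitive equilibrium: 135.5 − 0.08q = 95 + 0.02q → q* = 405, p* = 103.1.
With the tax, the buyer price exceeds the seller price by 17.1: (135.5 − 0.08q) − (95 + 0.02q) = 17.1 → q' = 234.
Tax revenue = 17.1 × 234 = 4001.40.

4001.40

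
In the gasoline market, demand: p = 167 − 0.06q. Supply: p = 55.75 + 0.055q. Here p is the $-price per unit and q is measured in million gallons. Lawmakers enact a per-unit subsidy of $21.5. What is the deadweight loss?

$2009.78 million

Competitive equilibrium: 167 − 0.06q = 55.75 + 0.055q → q* = 967.3913, p* = 108.9565.
The subsidy lowers effective supply by 21.5: p = 34.25 + 0.055q.
New quantity: 167 − 0.06q = 34.25 + 0.055q → q' = 1154.3478.
Overproduction Δq = 1154.3478 − 967.3913 = 186.9565; wedge = subsidy = 21.5.
Welfare loss = ½ × 186.9565 × 21.5 = $2009.78 million.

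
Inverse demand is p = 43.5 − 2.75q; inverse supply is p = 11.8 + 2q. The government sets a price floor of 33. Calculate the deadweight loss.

19.37

Competitive equilibrium: 43.5 − 2.75q = 11.8 + 2q → q* = 6.6737, p* = 25.1474.
At the floor p = 33, quantity demanded = (43.5 − 33)/2.75 = 3.8182.
Sellers' marginal cost at q' = 3.8182: 11.8 + 2·3.8182 = 19.4364.
Δq = 6.6737 − 3.8182 = 2.8555; wedge = 33 − 19.4364 = 13.5636.
Deadweight loss = ½ × 2.8555 × 13.5636 = 19.37.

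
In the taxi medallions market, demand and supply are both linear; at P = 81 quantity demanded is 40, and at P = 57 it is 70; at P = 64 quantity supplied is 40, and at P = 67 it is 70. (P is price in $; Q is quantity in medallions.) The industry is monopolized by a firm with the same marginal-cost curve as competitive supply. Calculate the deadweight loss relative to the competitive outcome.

Demand slope = (57 − 81)/(70 − 40) = −0.8, so P = 113 − 0.8Q.
Supply slope = (67 − 64)/(70 − 40) = 0.1, so P = 60 + 0.1Q.
Competitive equilibrium: 113 − 0.8Q = 60 + 0.1Q → Q* = 58.8889, P* = 65.8889.
Marginal revenue: MR = 113 − 1.6Q. Set MR = MC: 113 − 1.6Q = 60 + 0.1Q → Q_m = 31.1765.
Price P_m = 113 − 0.8·31.1765 = 88.0588; MC(Q_m) = 60 + 0.1·31.1765 = 63.1177.
Competitive Q* = 58.8889, so ΔQ = 27.7124; wedge = 88.0588 − 63.1177 = 24.9411.
DWL = ½ × 27.7124 × 24.9411 = $345.59.

$345.59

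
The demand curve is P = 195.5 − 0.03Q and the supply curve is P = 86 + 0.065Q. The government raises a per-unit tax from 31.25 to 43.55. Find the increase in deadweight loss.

4842.32

Competitive equilibrium: 195.5 − 0.03Q = 86 + 0.065Q → Q* = 1152.6316, P* = 160.9211.
For a per-unit tax t: ΔQ = t/0.095, so DWL = ½·t·(t/0.095) = t²/0.19.
At t = 31.25: DWL = 5139.803. At t = 43.55: DWL = 9982.118.
Increase = 9982.118 − 5139.803 = 4842.32.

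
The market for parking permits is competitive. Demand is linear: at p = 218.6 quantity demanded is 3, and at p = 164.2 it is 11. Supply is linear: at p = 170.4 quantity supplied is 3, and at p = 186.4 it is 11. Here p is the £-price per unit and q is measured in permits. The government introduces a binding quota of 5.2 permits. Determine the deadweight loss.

Demand slope = (164.2 − 218.6)/(11 − 3) = −6.8, so p = 239 − 6.8q.
Supply slope = (186.4 − 170.4)/(11 − 3) = 2, so p = 164.4 + 2q.
Competitive equilibrium: 239 − 6.8q = 164.4 + 2q → q* = 8.4773, p* = 181.3545.
At q = 5.2: demand price = 239 − 6.8·5.2 = 203.64; supply price = 164.4 + 2·5.2 = 174.8.
Δq = 8.4773 − 5.2 = 3.2773; wedge = 203.64 − 174.8 = 28.84.
Deadweight loss = ½ × 3.2773 × 28.84 = £47.26.

£47.26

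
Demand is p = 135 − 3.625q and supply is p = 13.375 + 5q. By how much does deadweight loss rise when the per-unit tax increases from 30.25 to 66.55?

203.70

Competitive equilibrium: 135 − 3.625q = 13.375 + 5q → q* = 14.1014, p* = 83.8822.
For a per-unit tax t: Δq = t/8.625, so DWL = ½·t·(t/8.625) = t²/17.25.
At t = 30.25: DWL = 53.047. At t = 66.55: DWL = 256.748.
Increase = 256.748 − 53.047 = 203.70.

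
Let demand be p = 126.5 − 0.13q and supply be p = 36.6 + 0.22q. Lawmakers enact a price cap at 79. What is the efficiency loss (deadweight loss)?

719.71

Competitive equilibrium: 126.5 − 0.13q = 36.6 + 0.22q → q* = 256.8571, p* = 93.1086.
At the ceiling p = 79, quantity supplied = (79 − 36.6)/0.22 = 192.7273.
Willingness to pay at q' = 192.7273: 126.5 − 0.13·192.7273 = 101.4455.
Δq = 256.8571 − 192.7273 = 64.1298; wedge = 101.4455 − 79 = 22.4455.
DWL = ½ × 64.1298 × 22.4455 = 719.71.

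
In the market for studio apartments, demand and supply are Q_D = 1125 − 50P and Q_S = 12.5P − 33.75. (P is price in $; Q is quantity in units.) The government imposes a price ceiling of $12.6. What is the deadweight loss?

$275.65

In inverse form: demand P = 22.5 − 0.02Q, supply P = 2.7 + 0.08Q.
Competitive equilibrium: 22.5 − 0.02Q = 2.7 + 0.08Q → Q* = 198, P* = 18.54.
At the ceiling P = 12.6, quantity supplied = (12.6 − 2.7)/0.08 = 123.75.
Willingness to pay at Q' = 123.75: 22.5 − 0.02·123.75 = 20.025.
ΔQ = 198 − 123.75 = 74.25; wedge = 20.025 − 12.6 = 7.425.
The triangle = ½ × 74.25 × 7.425 = $275.65.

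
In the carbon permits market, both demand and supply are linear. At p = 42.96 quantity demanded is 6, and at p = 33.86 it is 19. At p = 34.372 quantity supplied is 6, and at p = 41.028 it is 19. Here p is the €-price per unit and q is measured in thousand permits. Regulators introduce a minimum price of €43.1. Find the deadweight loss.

€32.17 thousand

Demand slope = (33.86 − 42.96)/(19 − 6) = −0.7, so p = 47.16 − 0.7q.
Supply slope = (41.028 − 34.372)/(19 − 6) = 0.512, so p = 31.3 + 0.512q.
Competitive equilibrium: 47.16 − 0.7q = 31.3 + 0.512q → q* = 13.0858, p* = 37.9999.
At the floor p = 43.1, quantity demanded = (47.16 − 43.1)/0.7 = 5.8.
Sellers' marginal cost at q' = 5.8: 31.3 + 0.512·5.8 = 34.2696.
Δq = 13.0858 − 5.8 = 7.2858; wedge = 43.1 − 34.2696 = 8.8304.
Deadweight loss = ½ × 7.2858 × 8.8304 = €32.17 thousand.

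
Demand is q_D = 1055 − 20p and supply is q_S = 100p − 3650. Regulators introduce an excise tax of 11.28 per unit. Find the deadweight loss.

1060.32

In inverse form: demand p = 52.75 − 0.05q, supply p = 36.5 + 0.01q.
Competitive equilibrium: 52.75 − 0.05q = 36.5 + 0.01q → q* = 270.8333, p* = 39.2083.
With the tax, the buyer price exceeds the seller price by 11.28: (52.75 − 0.05q) − (36.5 + 0.01q) = 11.28 → q' = 82.8333.
Δq = 270.8333 − 82.8333 = 188; the wedge equals the tax, 11.28.
Deadweight loss = ½ × 188 × 11.28 = 1060.32.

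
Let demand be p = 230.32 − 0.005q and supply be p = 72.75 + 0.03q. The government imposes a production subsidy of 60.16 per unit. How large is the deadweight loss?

Competitive equilibrium: 230.32 − 0.005q = 72.75 + 0.03q → q* = 4502, p* = 207.81.
The subsidy lowers effective supply by 60.16: p = 12.59 + 0.03q.
New quantity: 230.32 − 0.005q = 12.59 + 0.03q → q' = 6220.8571.
Overproduction Δq = 6220.8571 − 4502 = 1718.8571; wedge = subsidy = 60.16.
DWL = ½ × 1718.8571 × 60.16 = 51703.22.

51703.22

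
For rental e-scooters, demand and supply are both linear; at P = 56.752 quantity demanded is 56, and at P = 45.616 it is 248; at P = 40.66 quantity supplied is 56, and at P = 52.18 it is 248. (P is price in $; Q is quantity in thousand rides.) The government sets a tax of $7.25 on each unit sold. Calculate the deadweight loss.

Demand slope = (45.616 − 56.752)/(248 − 56) = −0.058, so P = 60 − 0.058Q.
Supply slope = (52.18 − 40.66)/(248 − 56) = 0.06, so P = 37.3 + 0.06Q.
Competitive equilibrium: 60 − 0.058Q = 37.3 + 0.06Q → Q* = 192.3729, P* = 48.8424.
With the tax, the buyer price exceeds the seller price by 7.25: (60 − 0.058Q) − (37.3 + 0.06Q) = 7.25 → Q' = 130.9322.
ΔQ = 192.3729 − 130.9322 = 61.4407; the wedge equals the tax, 7.25.
Deadweight loss = ½ × 61.4407 × 7.25 = $222.72 thousand.

$222.72 thousand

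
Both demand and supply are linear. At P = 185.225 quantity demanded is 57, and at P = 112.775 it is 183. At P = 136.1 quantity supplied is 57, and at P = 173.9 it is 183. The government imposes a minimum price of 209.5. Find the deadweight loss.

Demand slope = (112.775 − 185.225)/(183 − 57) = −0.575, so P = 218 − 0.575Q.
Supply slope = (173.9 − 136.1)/(183 − 57) = 0.3, so P = 119 + 0.3Q.
Competitive equilibrium: 218 − 0.575Q = 119 + 0.3Q → Q* = 113.1429, P* = 152.9429.
At the floor P = 209.5, quantity demanded = (218 − 209.5)/0.575 = 14.7826.
Sellers' marginal cost at Q' = 14.7826: 119 + 0.3·14.7826 = 123.4348.
ΔQ = 113.1429 − 14.7826 = 98.3603; wedge = 209.5 − 123.4348 = 86.0652.
DWL = ½ × 98.3603 × 86.0652 = 4232.70.

4232.70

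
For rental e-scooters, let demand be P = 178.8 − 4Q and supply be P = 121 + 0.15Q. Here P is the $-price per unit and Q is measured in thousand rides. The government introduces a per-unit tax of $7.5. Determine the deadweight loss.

$6.78 thousand

Competitive equilibrium: 178.8 − 4Q = 121 + 0.15Q → Q* = 13.9277, P* = 123.0892.
With the tax, the buyer price exceeds the seller price by 7.5: (178.8 − 4Q) − (121 + 0.15Q) = 7.5 → Q' = 12.1205.
ΔQ = 13.9277 − 12.1205 = 1.8072; the wedge equals the tax, 7.5.
DWL = ½ × 1.8072 × 7.5 = $6.78 thousand.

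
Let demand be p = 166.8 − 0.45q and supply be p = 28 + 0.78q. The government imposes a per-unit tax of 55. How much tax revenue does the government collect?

Competitive equilibrium: 166.8 − 0.45q = 28 + 0.78q → q* = 112.84553, p* = 116.01951.
With the tax, the buyer price exceeds the seller price by 55: (166.8 − 0.45q) − (28 + 0.78q) = 55 → q' = 68.13008.
Tax revenue = 55 × 68.13008 = 3747.15.

3747.15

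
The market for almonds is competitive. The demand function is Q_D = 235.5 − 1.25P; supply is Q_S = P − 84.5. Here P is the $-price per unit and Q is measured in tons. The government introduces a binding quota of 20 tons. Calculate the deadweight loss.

$1280.67

In inverse form: demand P = 188.4 − 0.8Q, supply P = 84.5 + Q.
Competitive equilibrium: 188.4 − 0.8Q = 84.5 + Q → Q* = 57.7222, P* = 142.2222.
At Q = 20: demand price = 188.4 − 0.8·20 = 172.4; supply price = 84.5 + 1·20 = 104.5.
ΔQ = 57.7222 − 20 = 37.7222; wedge = 172.4 − 104.5 = 67.9.
Deadweight loss = ½ × 37.7222 × 67.9 = $1280.67.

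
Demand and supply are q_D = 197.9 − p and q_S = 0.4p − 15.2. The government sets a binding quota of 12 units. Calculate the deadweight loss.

In inverse form: demand p = 197.9 − q, supply p = 38 + 2.5q.
Competitive equilibrium: 197.9 − q = 38 + 2.5q → q* = 45.6857, p* = 152.2143.
At q = 12: demand price = 197.9 − 1·12 = 185.9; supply price = 38 + 2.5·12 = 68.
Δq = 45.6857 − 12 = 33.6857; wedge = 185.9 − 68 = 117.9.
Deadweight loss = ½ × 33.6857 × 117.9 = 1985.77.

1985.77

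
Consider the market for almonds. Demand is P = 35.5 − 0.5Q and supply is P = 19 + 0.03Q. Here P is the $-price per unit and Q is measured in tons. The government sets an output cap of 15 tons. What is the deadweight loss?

Competitive equilibrium: 35.5 − 0.5Q = 19 + 0.03Q → Q* = 31.1321, P* = 19.934.
At Q = 15: demand price = 35.5 − 0.5·15 = 28; supply price = 19 + 0.03·15 = 19.45.
ΔQ = 31.1321 − 15 = 16.1321; wedge = 28 − 19.45 = 8.55.
Welfare loss = ½ × 16.1321 × 8.55 = $68.96.

$68.96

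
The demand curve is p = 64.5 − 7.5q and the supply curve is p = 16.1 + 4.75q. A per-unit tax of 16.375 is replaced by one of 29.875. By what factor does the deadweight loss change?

3.329

Competitive equilibrium: 64.5 − 7.5q = 16.1 + 4.75q → q* = 3.951, p* = 34.8673.
For a per-unit tax t: Δq = t/12.25, so DWL = ½·t·(t/12.25) = t²/24.5.
At t = 16.375: DWL = 10.945. At t = 29.875: DWL = 36.429.
Ratio = (29.875/16.375)² = 3.329.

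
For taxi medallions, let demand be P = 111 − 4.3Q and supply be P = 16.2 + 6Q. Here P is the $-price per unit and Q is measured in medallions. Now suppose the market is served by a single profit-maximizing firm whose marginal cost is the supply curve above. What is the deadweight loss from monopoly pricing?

Competitive equilibrium: 111 − 4.3Q = 16.2 + 6Q → Q* = 9.2039, P* = 71.4233.
Marginal revenue: MR = 111 − 8.6Q. Set MR = MC: 111 − 8.6Q = 16.2 + 6Q → Q_m = 6.4932.
Price P_m = 111 − 4.3·6.4932 = 83.0792; MC(Q_m) = 16.2 + 6·6.4932 = 55.1592.
Competitive Q* = 9.2039, so ΔQ = 2.7107; wedge = 83.0792 − 55.1592 = 27.92.
DWL = ½ × 2.7107 × 27.92 = $37.84.

$37.84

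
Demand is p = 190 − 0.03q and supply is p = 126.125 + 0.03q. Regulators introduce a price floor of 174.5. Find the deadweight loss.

Competitive equilibrium: 190 − 0.03q = 126.125 + 0.03q → q* = 1064.5833, p* = 158.0625.
At the floor p = 174.5, quantity demanded = (190 − 174.5)/0.03 = 516.6667.
Sellers' marginal cost at q' = 516.6667: 126.125 + 0.03·516.6667 = 141.625.
Δq = 1064.5833 − 516.6667 = 547.9166; wedge = 174.5 − 141.625 = 32.875.
Deadweight loss = ½ × 547.9166 × 32.875 = 9006.38.

9006.38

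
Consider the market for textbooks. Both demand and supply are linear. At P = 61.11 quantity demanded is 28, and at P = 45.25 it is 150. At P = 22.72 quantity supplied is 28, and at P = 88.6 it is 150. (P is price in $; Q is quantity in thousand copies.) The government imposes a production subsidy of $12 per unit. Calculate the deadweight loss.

$107.46 thousand

Demand slope = (45.25 − 61.11)/(150 − 28) = −0.13, so P = 64.75 − 0.13Q.
Supply slope = (88.6 − 22.72)/(150 − 28) = 0.54, so P = 7.6 + 0.54Q.
Competitive equilibrium: 64.75 − 0.13Q = 7.6 + 0.54Q → Q* = 85.2985, P* = 53.6612.
The subsidy lowers effective supply by 12: P = 0.54Q − 4.4.
New quantity: 64.75 − 0.13Q = 0.54Q − 4.4 → Q' = 103.209.
Overproduction ΔQ = 103.209 − 85.2985 = 17.9105; wedge = subsidy = 12.
Welfare loss = ½ × 17.9105 × 12 = $107.46 thousand.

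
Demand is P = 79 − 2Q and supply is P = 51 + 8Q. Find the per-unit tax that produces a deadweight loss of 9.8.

Competitive equilibrium: 79 − 2Q = 51 + 8Q → Q* = 2.8, P* = 73.4.
A tax t gives ΔQ = t/10 and wedge t, so DWL = t²/20.
t²/20 = 9.8 → t² = 196 → t = 14.

14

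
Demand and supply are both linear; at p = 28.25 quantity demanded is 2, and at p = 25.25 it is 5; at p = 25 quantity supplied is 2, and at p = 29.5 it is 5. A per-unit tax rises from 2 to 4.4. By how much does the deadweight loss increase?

Demand slope = (25.25 − 28.25)/(5 − 2) = −1, so p = 30.25 − q.
Supply slope = (29.5 − 25)/(5 − 2) = 1.5, so p = 22 + 1.5q.
Competitive equilibrium: 30.25 − q = 22 + 1.5q → q* = 3.3, p* = 26.95.
For a per-unit tax t: Δq = t/2.5, so DWL = ½·t·(t/2.5) = t²/5.
At t = 2: DWL = 0.8. At t = 4.4: DWL = 3.872.
Increase = 3.872 − 0.8 = 3.072.

3.072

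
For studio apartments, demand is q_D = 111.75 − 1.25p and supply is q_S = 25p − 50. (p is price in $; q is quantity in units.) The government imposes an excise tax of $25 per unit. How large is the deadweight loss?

$372.02

In inverse form: demand p = 89.4 − 0.8q, supply p = 2 + 0.04q.
Competitive equilibrium: 89.4 − 0.8q = 2 + 0.04q → q* = 104.0476, p* = 6.1619.
With the tax, the buyer price exceeds the seller price by 25: (89.4 − 0.8q) − (2 + 0.04q) = 25 → q' = 74.2857.
Δq = 104.0476 − 74.2857 = 29.7619; the wedge equals the tax, 25.
The triangle = ½ × 29.7619 × 25 = $372.02.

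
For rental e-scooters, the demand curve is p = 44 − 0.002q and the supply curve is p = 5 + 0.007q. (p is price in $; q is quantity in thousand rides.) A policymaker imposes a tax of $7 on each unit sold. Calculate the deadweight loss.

Competitive equilibrium: 44 − 0.002q = 5 + 0.007q → q* = 4333.3333, p* = 35.3333.
With the tax, the buyer price exceeds the seller price by 7: (44 − 0.002q) − (5 + 0.007q) = 7 → q' = 3555.5556.
Δq = 4333.3333 − 3555.5556 = 777.7777; the wedge equals the tax, 7.
The triangle = ½ × 777.7777 × 7 = $2722.22 thousand.

$2722.22 thousand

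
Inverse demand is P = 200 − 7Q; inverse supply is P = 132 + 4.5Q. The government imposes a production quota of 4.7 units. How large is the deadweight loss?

Competitive equilibrium: 200 − 7Q = 132 + 4.5Q → Q* = 5.913, P* = 158.6087.
At Q = 4.7: demand price = 200 − 7·4.7 = 167.1; supply price = 132 + 4.5·4.7 = 153.15.
ΔQ = 5.913 − 4.7 = 1.213; wedge = 167.1 − 153.15 = 13.95.
Welfare loss = ½ × 1.213 × 13.95 = 8.46.

8.46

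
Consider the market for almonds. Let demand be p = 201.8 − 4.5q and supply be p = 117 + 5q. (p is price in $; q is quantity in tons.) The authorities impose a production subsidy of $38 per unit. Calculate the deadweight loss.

Competitive equilibrium: 201.8 − 4.5q = 117 + 5q → q* = 8.9263, p* = 161.6316.
The subsidy lowers effective supply by 38: p = 79 + 5q.
New quantity: 201.8 − 4.5q = 79 + 5q → q' = 12.9263.
Overproduction Δq = 12.9263 − 8.9263 = 4; wedge = subsidy = 38.
DWL = ½ × 4 × 38 = $76.

$76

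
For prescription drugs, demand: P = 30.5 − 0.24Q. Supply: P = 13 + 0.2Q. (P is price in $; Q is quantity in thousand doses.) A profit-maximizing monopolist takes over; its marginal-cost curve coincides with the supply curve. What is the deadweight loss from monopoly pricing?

$43.35 thousand

Competitive equilibrium: 30.5 − 0.24Q = 13 + 0.2Q → Q* = 39.7727, P* = 20.9545.
Marginal revenue: MR = 30.5 − 0.48Q. Set MR = MC: 30.5 − 0.48Q = 13 + 0.2Q → Q_m = 25.7353.
Price P_m = 30.5 − 0.24·25.7353 = 24.3235; MC(Q_m) = 13 + 0.2·25.7353 = 18.1471.
Competitive Q* = 39.7727, so ΔQ = 14.0374; wedge = 24.3235 − 18.1471 = 6.1764.
Deadweight loss = ½ × 14.0374 × 6.1764 = $43.35 thousand.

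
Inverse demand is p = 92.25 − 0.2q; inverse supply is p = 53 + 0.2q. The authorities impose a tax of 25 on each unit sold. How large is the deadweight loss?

Competitive equilibrium: 92.25 − 0.2q = 53 + 0.2q → q* = 98.125, p* = 72.625.
With the tax, the buyer price exceeds the seller price by 25: (92.25 − 0.2q) − (53 + 0.2q) = 25 → q' = 35.625.
Δq = 98.125 − 35.625 = 62.5; the wedge equals the tax, 25.
DWL = ½ × 62.5 × 25 = 781.25.

781.25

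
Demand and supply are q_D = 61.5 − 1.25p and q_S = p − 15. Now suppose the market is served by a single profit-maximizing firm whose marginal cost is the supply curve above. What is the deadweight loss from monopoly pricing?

In inverse form: demand p = 49.2 − 0.8q, supply p = 15 + q.
Competitive equilibrium: 49.2 − 0.8q = 15 + q → q* = 19, p* = 34.
Marginal revenue: MR = 49.2 − 1.6q. Set MR = MC: 49.2 − 1.6q = 15 + q → q_m = 13.1538.
Price p_m = 49.2 − 0.8·13.1538 = 38.677; MC(q_m) = 15 + 1·13.1538 = 28.1538.
Competitive q* = 19, so Δq = 5.8462; wedge = 38.677 − 28.1538 = 10.5232.
The triangle = ½ × 5.8462 × 10.5232 = 30.76.

30.76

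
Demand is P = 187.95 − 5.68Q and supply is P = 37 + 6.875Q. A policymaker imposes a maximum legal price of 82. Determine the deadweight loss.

188.35

Competitive equilibrium: 187.95 − 5.68Q = 37 + 6.875Q → Q* = 12.0231, P* = 119.6588.
At the ceiling P = 82, quantity supplied = (82 − 37)/6.875 = 6.5455.
Willingness to pay at Q' = 6.5455: 187.95 − 5.68·6.5455 = 150.7716.
ΔQ = 12.0231 − 6.5455 = 5.4776; wedge = 150.7716 − 82 = 68.7716.
Welfare loss = ½ × 5.4776 × 68.7716 = 188.35.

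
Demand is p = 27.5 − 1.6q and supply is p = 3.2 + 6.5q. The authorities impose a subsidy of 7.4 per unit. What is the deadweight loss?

Competitive equilibrium: 27.5 − 1.6q = 3.2 + 6.5q → q* = 3, p* = 22.7.
The subsidy lowers effective supply by 7.4: p = 6.5q − 4.2.
New quantity: 27.5 − 1.6q = 6.5q − 4.2 → q' = 3.9136.
Overproduction Δq = 3.9136 − 3 = 0.9136; wedge = subsidy = 7.4.
The triangle = ½ × 0.9136 × 7.4 = 3.38.

3.38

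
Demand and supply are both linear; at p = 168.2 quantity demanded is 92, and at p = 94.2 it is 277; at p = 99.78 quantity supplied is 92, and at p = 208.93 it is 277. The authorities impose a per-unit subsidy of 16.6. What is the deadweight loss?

139.17

Demand slope = (94.2 − 168.2)/(277 − 92) = −0.4, so p = 205 − 0.4q.
Supply slope = (208.93 − 99.78)/(277 − 92) = 0.59, so p = 45.5 + 0.59q.
Competitive equilibrium: 205 − 0.4q = 45.5 + 0.59q → q* = 161.1111, p* = 140.5556.
The subsidy lowers effective supply by 16.6: p = 28.9 + 0.59q.
New quantity: 205 − 0.4q = 28.9 + 0.59q → q' = 177.8788.
Overproduction Δq = 177.8788 − 161.1111 = 16.7677; wedge = subsidy = 16.6.
Deadweight loss = ½ × 16.7677 × 16.6 = 139.17.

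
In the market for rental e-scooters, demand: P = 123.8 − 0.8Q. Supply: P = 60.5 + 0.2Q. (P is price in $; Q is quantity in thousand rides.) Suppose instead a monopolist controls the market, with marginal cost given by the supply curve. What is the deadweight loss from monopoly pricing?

$395.74 thousand

Competitive equilibrium: 123.8 − 0.8Q = 60.5 + 0.2Q → Q* = 63.3, P* = 73.16.
Marginal revenue: MR = 123.8 − 1.6Q. Set MR = MC: 123.8 − 1.6Q = 60.5 + 0.2Q → Q_m = 35.1667.
Price P_m = 123.8 − 0.8·35.1667 = 95.6666; MC(Q_m) = 60.5 + 0.2·35.1667 = 67.5333.
Competitive Q* = 63.3, so ΔQ = 28.1333; wedge = 95.6666 − 67.5333 = 28.1333.
The triangle = ½ × 28.1333 × 28.1333 = $395.74 thousand.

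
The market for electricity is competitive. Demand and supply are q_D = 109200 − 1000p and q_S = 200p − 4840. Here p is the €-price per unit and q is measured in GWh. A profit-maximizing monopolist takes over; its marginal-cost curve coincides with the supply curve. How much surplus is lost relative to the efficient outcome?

€12287.41

In inverse form: demand p = 109.2 − 0.001q, supply p = 24.2 + 0.005q.
Competitive equilibrium: 109.2 − 0.001q = 24.2 + 0.005q → q* = 14166.66667, p* = 95.03333.
Marginal revenue: MR = 109.2 − 0.002q. Set MR = MC: 109.2 − 0.002q = 24.2 + 0.005q → q_m = 12142.85714.
Price p_m = 109.2 − 0.001·12142.85714 = 97.05714; MC(q_m) = 24.2 + 0.005·12142.85714 = 84.91429.
Competitive q* = 14166.66667, so Δq = 2023.80953; wedge = 97.05714 − 84.91429 = 12.14285.
The triangle = ½ × 2023.80953 × 12.14285 = €12287.41.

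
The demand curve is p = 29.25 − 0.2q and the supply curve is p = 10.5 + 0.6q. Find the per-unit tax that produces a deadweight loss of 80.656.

Competitive equilibrium: 29.25 − 0.2q = 10.5 + 0.6q → q* = 23.4375, p* = 24.5625.
A tax t gives Δq = t/0.8 and wedge t, so DWL = t²/1.6.
t²/1.6 = 80.656 → t² = 129.0496 → t = 11.36.

11.36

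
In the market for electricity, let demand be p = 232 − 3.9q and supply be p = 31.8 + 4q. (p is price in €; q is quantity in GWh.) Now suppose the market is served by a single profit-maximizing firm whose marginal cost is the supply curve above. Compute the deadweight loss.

Competitive equilibrium: 232 − 3.9q = 31.8 + 4q → q* = 25.3418, p* = 133.1671.
Marginal revenue: MR = 232 − 7.8q. Set MR = MC: 232 − 7.8q = 31.8 + 4q → q_m = 16.9661.
Price p_m = 232 − 3.9·16.9661 = 165.8322; MC(q_m) = 31.8 + 4·16.9661 = 99.6644.
Competitive q* = 25.3418, so Δq = 8.3757; wedge = 165.8322 − 99.6644 = 66.1678.
DWL = ½ × 8.3757 × 66.1678 = €277.10.

€277.10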